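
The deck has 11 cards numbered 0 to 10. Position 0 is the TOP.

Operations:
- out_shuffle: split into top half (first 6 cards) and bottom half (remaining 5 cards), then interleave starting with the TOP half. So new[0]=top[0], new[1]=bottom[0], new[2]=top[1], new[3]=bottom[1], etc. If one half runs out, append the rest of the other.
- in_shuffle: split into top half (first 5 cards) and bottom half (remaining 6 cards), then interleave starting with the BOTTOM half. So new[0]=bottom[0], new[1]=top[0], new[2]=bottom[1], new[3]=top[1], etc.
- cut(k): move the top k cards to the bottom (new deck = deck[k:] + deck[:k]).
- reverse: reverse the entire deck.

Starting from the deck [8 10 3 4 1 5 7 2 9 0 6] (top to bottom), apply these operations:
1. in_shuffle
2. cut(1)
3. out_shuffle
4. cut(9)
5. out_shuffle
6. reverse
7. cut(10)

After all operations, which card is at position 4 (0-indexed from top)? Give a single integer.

After op 1 (in_shuffle): [5 8 7 10 2 3 9 4 0 1 6]
After op 2 (cut(1)): [8 7 10 2 3 9 4 0 1 6 5]
After op 3 (out_shuffle): [8 4 7 0 10 1 2 6 3 5 9]
After op 4 (cut(9)): [5 9 8 4 7 0 10 1 2 6 3]
After op 5 (out_shuffle): [5 10 9 1 8 2 4 6 7 3 0]
After op 6 (reverse): [0 3 7 6 4 2 8 1 9 10 5]
After op 7 (cut(10)): [5 0 3 7 6 4 2 8 1 9 10]
Position 4: card 6.

Answer: 6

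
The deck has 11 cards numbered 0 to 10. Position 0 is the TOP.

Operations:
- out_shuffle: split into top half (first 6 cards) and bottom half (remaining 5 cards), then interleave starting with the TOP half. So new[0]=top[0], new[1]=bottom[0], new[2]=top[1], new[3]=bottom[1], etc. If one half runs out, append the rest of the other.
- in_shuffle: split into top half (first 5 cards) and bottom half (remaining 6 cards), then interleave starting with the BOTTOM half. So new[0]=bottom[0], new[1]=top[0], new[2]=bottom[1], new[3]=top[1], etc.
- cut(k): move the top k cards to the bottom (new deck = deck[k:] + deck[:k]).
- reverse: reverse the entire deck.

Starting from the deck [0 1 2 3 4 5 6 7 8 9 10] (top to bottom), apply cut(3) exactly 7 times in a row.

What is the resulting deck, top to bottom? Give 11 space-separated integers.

Answer: 10 0 1 2 3 4 5 6 7 8 9

Derivation:
After op 1 (cut(3)): [3 4 5 6 7 8 9 10 0 1 2]
After op 2 (cut(3)): [6 7 8 9 10 0 1 2 3 4 5]
After op 3 (cut(3)): [9 10 0 1 2 3 4 5 6 7 8]
After op 4 (cut(3)): [1 2 3 4 5 6 7 8 9 10 0]
After op 5 (cut(3)): [4 5 6 7 8 9 10 0 1 2 3]
After op 6 (cut(3)): [7 8 9 10 0 1 2 3 4 5 6]
After op 7 (cut(3)): [10 0 1 2 3 4 5 6 7 8 9]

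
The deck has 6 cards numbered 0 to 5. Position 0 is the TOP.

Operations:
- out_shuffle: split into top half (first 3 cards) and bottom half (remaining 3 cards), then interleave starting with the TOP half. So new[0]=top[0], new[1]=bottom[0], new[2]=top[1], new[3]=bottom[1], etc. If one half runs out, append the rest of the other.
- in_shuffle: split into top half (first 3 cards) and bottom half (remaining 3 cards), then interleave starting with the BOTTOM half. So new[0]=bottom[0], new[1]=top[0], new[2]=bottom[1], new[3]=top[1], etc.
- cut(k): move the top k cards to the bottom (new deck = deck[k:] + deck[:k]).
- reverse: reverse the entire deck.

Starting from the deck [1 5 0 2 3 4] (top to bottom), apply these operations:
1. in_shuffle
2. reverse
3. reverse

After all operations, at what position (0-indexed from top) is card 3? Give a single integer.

Answer: 2

Derivation:
After op 1 (in_shuffle): [2 1 3 5 4 0]
After op 2 (reverse): [0 4 5 3 1 2]
After op 3 (reverse): [2 1 3 5 4 0]
Card 3 is at position 2.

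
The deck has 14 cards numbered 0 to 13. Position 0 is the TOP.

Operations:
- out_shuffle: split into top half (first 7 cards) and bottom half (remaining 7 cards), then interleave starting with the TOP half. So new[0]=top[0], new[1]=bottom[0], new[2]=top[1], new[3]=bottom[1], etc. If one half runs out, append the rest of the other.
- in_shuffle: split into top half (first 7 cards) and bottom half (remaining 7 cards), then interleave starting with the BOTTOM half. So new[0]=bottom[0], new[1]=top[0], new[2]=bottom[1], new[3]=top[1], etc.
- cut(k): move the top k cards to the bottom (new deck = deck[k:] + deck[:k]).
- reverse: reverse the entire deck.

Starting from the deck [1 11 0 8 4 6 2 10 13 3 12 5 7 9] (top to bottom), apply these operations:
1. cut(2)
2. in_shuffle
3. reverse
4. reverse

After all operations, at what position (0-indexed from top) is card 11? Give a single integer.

After op 1 (cut(2)): [0 8 4 6 2 10 13 3 12 5 7 9 1 11]
After op 2 (in_shuffle): [3 0 12 8 5 4 7 6 9 2 1 10 11 13]
After op 3 (reverse): [13 11 10 1 2 9 6 7 4 5 8 12 0 3]
After op 4 (reverse): [3 0 12 8 5 4 7 6 9 2 1 10 11 13]
Card 11 is at position 12.

Answer: 12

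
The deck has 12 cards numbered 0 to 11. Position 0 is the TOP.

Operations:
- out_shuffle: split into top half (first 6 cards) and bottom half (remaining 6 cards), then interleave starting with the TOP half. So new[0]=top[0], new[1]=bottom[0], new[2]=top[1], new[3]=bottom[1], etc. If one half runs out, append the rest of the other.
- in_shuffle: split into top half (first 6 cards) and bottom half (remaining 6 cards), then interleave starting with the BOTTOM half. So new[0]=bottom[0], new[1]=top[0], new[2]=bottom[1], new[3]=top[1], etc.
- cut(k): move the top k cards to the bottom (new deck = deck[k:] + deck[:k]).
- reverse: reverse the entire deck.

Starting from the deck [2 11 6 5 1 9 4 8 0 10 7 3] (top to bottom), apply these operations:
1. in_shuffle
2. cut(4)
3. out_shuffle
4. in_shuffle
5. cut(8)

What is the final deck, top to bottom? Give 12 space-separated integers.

Answer: 1 10 11 4 5 0 2 3 7 6 8 9

Derivation:
After op 1 (in_shuffle): [4 2 8 11 0 6 10 5 7 1 3 9]
After op 2 (cut(4)): [0 6 10 5 7 1 3 9 4 2 8 11]
After op 3 (out_shuffle): [0 3 6 9 10 4 5 2 7 8 1 11]
After op 4 (in_shuffle): [5 0 2 3 7 6 8 9 1 10 11 4]
After op 5 (cut(8)): [1 10 11 4 5 0 2 3 7 6 8 9]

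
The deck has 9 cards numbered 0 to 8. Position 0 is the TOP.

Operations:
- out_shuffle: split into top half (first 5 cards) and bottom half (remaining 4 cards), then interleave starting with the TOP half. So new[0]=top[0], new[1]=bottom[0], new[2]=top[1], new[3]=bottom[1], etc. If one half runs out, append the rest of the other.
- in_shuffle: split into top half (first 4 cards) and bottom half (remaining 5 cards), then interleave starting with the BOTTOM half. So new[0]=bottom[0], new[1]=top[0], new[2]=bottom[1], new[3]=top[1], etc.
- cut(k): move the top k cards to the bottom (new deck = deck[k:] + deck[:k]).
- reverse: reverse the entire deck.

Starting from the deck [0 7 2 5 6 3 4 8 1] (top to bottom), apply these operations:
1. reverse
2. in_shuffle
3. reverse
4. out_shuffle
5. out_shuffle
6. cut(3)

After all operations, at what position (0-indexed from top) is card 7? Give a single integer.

Answer: 5

Derivation:
After op 1 (reverse): [1 8 4 3 6 5 2 7 0]
After op 2 (in_shuffle): [6 1 5 8 2 4 7 3 0]
After op 3 (reverse): [0 3 7 4 2 8 5 1 6]
After op 4 (out_shuffle): [0 8 3 5 7 1 4 6 2]
After op 5 (out_shuffle): [0 1 8 4 3 6 5 2 7]
After op 6 (cut(3)): [4 3 6 5 2 7 0 1 8]
Card 7 is at position 5.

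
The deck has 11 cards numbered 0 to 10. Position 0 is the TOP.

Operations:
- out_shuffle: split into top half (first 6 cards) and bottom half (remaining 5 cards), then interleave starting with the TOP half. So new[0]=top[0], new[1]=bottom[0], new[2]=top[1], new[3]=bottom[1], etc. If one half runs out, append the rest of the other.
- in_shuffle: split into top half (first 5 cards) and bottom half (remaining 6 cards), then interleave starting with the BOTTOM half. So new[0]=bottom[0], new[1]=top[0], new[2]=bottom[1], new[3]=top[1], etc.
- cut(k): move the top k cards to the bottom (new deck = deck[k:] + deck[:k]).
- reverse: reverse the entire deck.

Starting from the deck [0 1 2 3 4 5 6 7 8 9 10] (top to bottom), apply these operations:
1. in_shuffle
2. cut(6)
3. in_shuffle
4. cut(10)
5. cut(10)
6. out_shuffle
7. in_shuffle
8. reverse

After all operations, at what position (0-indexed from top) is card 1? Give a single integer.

Answer: 10

Derivation:
After op 1 (in_shuffle): [5 0 6 1 7 2 8 3 9 4 10]
After op 2 (cut(6)): [8 3 9 4 10 5 0 6 1 7 2]
After op 3 (in_shuffle): [5 8 0 3 6 9 1 4 7 10 2]
After op 4 (cut(10)): [2 5 8 0 3 6 9 1 4 7 10]
After op 5 (cut(10)): [10 2 5 8 0 3 6 9 1 4 7]
After op 6 (out_shuffle): [10 6 2 9 5 1 8 4 0 7 3]
After op 7 (in_shuffle): [1 10 8 6 4 2 0 9 7 5 3]
After op 8 (reverse): [3 5 7 9 0 2 4 6 8 10 1]
Card 1 is at position 10.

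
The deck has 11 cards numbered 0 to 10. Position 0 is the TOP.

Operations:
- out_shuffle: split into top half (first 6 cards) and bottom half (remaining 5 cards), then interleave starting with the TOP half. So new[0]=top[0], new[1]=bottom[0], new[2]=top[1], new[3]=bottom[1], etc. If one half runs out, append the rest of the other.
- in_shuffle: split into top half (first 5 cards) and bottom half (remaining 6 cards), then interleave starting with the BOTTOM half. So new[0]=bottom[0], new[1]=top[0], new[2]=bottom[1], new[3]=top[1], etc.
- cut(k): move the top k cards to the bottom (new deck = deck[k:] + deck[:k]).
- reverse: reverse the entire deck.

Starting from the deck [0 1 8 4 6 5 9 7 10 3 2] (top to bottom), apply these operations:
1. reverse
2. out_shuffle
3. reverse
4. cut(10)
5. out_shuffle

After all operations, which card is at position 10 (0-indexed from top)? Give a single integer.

After op 1 (reverse): [2 3 10 7 9 5 6 4 8 1 0]
After op 2 (out_shuffle): [2 6 3 4 10 8 7 1 9 0 5]
After op 3 (reverse): [5 0 9 1 7 8 10 4 3 6 2]
After op 4 (cut(10)): [2 5 0 9 1 7 8 10 4 3 6]
After op 5 (out_shuffle): [2 8 5 10 0 4 9 3 1 6 7]
Position 10: card 7.

Answer: 7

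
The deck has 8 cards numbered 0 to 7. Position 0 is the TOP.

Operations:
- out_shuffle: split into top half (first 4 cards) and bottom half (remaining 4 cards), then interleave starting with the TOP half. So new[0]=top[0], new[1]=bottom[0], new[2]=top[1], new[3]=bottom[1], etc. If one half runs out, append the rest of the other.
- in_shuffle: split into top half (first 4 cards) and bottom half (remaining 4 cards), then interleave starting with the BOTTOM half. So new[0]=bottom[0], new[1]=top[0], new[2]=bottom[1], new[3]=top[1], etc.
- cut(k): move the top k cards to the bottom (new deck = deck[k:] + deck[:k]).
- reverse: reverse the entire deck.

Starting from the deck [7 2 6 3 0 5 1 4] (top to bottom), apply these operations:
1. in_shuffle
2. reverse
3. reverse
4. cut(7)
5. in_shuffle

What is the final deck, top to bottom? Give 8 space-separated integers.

After op 1 (in_shuffle): [0 7 5 2 1 6 4 3]
After op 2 (reverse): [3 4 6 1 2 5 7 0]
After op 3 (reverse): [0 7 5 2 1 6 4 3]
After op 4 (cut(7)): [3 0 7 5 2 1 6 4]
After op 5 (in_shuffle): [2 3 1 0 6 7 4 5]

Answer: 2 3 1 0 6 7 4 5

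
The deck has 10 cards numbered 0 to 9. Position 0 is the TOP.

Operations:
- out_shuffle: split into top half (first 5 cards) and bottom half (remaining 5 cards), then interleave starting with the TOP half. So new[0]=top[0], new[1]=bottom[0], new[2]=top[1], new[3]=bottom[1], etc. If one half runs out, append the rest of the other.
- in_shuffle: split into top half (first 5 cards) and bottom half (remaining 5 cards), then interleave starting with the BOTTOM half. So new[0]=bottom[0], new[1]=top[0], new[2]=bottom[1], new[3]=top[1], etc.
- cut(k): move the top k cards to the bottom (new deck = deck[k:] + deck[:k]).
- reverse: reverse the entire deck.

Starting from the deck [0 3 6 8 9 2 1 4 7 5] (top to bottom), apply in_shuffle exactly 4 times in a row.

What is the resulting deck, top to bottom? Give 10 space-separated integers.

After op 1 (in_shuffle): [2 0 1 3 4 6 7 8 5 9]
After op 2 (in_shuffle): [6 2 7 0 8 1 5 3 9 4]
After op 3 (in_shuffle): [1 6 5 2 3 7 9 0 4 8]
After op 4 (in_shuffle): [7 1 9 6 0 5 4 2 8 3]

Answer: 7 1 9 6 0 5 4 2 8 3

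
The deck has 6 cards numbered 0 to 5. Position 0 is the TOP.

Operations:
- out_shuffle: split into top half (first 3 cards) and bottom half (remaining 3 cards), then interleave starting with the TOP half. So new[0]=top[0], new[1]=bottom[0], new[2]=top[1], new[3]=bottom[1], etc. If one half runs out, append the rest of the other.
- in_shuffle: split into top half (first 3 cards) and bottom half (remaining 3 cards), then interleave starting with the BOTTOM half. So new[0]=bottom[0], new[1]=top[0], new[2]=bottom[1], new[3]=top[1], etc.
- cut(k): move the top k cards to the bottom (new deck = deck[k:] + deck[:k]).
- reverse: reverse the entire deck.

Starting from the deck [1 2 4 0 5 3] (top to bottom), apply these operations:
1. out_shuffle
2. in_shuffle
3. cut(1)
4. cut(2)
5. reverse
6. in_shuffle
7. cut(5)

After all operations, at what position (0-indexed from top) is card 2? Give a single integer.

After op 1 (out_shuffle): [1 0 2 5 4 3]
After op 2 (in_shuffle): [5 1 4 0 3 2]
After op 3 (cut(1)): [1 4 0 3 2 5]
After op 4 (cut(2)): [0 3 2 5 1 4]
After op 5 (reverse): [4 1 5 2 3 0]
After op 6 (in_shuffle): [2 4 3 1 0 5]
After op 7 (cut(5)): [5 2 4 3 1 0]
Card 2 is at position 1.

Answer: 1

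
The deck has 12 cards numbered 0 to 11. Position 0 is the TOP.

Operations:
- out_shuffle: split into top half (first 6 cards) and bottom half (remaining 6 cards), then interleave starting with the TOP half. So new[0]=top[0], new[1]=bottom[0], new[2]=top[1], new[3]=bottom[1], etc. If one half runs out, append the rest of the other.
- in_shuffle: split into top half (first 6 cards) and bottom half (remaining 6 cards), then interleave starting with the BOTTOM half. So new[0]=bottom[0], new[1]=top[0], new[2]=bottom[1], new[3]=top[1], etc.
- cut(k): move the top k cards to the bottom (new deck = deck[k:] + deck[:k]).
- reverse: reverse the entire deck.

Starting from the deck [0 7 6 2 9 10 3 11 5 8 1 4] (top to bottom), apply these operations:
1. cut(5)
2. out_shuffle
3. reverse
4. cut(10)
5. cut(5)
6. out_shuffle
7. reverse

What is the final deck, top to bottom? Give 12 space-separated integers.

After op 1 (cut(5)): [10 3 11 5 8 1 4 0 7 6 2 9]
After op 2 (out_shuffle): [10 4 3 0 11 7 5 6 8 2 1 9]
After op 3 (reverse): [9 1 2 8 6 5 7 11 0 3 4 10]
After op 4 (cut(10)): [4 10 9 1 2 8 6 5 7 11 0 3]
After op 5 (cut(5)): [8 6 5 7 11 0 3 4 10 9 1 2]
After op 6 (out_shuffle): [8 3 6 4 5 10 7 9 11 1 0 2]
After op 7 (reverse): [2 0 1 11 9 7 10 5 4 6 3 8]

Answer: 2 0 1 11 9 7 10 5 4 6 3 8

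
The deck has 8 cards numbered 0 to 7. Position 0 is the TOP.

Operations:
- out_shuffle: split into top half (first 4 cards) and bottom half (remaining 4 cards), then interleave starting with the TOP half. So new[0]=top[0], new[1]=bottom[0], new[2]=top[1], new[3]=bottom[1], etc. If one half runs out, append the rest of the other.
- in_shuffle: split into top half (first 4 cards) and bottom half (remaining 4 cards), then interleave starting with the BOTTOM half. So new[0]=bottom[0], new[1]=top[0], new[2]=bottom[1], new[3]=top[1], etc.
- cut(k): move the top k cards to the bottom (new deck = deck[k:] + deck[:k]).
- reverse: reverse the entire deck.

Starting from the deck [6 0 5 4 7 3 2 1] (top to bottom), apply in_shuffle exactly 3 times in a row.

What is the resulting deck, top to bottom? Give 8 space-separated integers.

After op 1 (in_shuffle): [7 6 3 0 2 5 1 4]
After op 2 (in_shuffle): [2 7 5 6 1 3 4 0]
After op 3 (in_shuffle): [1 2 3 7 4 5 0 6]

Answer: 1 2 3 7 4 5 0 6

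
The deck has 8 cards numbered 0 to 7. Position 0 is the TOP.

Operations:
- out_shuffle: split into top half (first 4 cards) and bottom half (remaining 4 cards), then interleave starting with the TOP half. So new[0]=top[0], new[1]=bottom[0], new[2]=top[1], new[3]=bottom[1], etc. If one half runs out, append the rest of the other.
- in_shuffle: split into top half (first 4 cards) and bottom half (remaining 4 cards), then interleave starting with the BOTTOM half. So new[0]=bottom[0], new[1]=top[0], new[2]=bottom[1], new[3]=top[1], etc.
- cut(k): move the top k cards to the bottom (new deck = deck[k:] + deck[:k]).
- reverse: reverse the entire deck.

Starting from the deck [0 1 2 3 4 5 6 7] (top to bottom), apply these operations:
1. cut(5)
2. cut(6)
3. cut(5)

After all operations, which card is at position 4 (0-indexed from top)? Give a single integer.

After op 1 (cut(5)): [5 6 7 0 1 2 3 4]
After op 2 (cut(6)): [3 4 5 6 7 0 1 2]
After op 3 (cut(5)): [0 1 2 3 4 5 6 7]
Position 4: card 4.

Answer: 4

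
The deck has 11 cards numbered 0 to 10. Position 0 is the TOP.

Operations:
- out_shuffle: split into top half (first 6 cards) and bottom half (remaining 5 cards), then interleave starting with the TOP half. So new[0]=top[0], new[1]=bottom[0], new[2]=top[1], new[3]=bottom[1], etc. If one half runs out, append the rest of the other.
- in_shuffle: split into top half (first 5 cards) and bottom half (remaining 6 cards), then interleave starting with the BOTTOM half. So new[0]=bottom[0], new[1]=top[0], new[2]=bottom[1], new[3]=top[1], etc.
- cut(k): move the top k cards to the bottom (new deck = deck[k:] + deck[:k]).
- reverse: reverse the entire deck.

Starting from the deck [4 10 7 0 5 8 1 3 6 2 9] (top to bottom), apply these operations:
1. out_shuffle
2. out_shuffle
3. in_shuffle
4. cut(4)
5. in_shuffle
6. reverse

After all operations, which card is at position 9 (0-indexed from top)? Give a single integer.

Answer: 9

Derivation:
After op 1 (out_shuffle): [4 1 10 3 7 6 0 2 5 9 8]
After op 2 (out_shuffle): [4 0 1 2 10 5 3 9 7 8 6]
After op 3 (in_shuffle): [5 4 3 0 9 1 7 2 8 10 6]
After op 4 (cut(4)): [9 1 7 2 8 10 6 5 4 3 0]
After op 5 (in_shuffle): [10 9 6 1 5 7 4 2 3 8 0]
After op 6 (reverse): [0 8 3 2 4 7 5 1 6 9 10]
Position 9: card 9.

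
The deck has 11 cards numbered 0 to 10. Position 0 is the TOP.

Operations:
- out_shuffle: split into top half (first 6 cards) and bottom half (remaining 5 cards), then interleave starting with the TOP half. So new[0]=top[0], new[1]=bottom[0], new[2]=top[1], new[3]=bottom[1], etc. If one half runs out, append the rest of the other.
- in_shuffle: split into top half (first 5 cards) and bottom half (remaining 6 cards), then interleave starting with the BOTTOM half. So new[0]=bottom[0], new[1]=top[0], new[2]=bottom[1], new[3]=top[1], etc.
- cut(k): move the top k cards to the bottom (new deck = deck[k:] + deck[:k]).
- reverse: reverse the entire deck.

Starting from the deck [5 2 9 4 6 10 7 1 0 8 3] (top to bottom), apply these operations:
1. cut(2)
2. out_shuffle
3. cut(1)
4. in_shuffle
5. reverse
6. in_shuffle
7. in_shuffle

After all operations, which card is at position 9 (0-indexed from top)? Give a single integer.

Answer: 4

Derivation:
After op 1 (cut(2)): [9 4 6 10 7 1 0 8 3 5 2]
After op 2 (out_shuffle): [9 0 4 8 6 3 10 5 7 2 1]
After op 3 (cut(1)): [0 4 8 6 3 10 5 7 2 1 9]
After op 4 (in_shuffle): [10 0 5 4 7 8 2 6 1 3 9]
After op 5 (reverse): [9 3 1 6 2 8 7 4 5 0 10]
After op 6 (in_shuffle): [8 9 7 3 4 1 5 6 0 2 10]
After op 7 (in_shuffle): [1 8 5 9 6 7 0 3 2 4 10]
Position 9: card 4.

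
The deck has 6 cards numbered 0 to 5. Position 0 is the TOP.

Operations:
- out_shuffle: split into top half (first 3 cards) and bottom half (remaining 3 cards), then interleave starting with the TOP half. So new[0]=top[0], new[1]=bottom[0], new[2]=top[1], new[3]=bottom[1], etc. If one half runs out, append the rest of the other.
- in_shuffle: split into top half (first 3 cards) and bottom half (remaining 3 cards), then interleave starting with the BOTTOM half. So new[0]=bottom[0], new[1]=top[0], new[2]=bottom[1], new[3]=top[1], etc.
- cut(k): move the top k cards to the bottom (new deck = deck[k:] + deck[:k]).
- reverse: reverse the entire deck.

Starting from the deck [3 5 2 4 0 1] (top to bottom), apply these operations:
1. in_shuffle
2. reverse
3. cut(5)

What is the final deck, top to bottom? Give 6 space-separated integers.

After op 1 (in_shuffle): [4 3 0 5 1 2]
After op 2 (reverse): [2 1 5 0 3 4]
After op 3 (cut(5)): [4 2 1 5 0 3]

Answer: 4 2 1 5 0 3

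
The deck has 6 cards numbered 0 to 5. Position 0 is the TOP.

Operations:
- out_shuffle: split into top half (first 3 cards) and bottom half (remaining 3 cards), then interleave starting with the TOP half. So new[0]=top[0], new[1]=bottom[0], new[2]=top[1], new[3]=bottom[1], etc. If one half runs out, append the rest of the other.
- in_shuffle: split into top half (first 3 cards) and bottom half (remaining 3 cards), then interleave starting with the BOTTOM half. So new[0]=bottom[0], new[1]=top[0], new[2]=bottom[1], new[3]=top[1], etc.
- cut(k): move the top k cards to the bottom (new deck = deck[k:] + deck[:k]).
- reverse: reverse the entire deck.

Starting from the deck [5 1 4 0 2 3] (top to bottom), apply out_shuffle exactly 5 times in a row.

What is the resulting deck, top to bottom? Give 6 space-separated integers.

Answer: 5 0 1 2 4 3

Derivation:
After op 1 (out_shuffle): [5 0 1 2 4 3]
After op 2 (out_shuffle): [5 2 0 4 1 3]
After op 3 (out_shuffle): [5 4 2 1 0 3]
After op 4 (out_shuffle): [5 1 4 0 2 3]
After op 5 (out_shuffle): [5 0 1 2 4 3]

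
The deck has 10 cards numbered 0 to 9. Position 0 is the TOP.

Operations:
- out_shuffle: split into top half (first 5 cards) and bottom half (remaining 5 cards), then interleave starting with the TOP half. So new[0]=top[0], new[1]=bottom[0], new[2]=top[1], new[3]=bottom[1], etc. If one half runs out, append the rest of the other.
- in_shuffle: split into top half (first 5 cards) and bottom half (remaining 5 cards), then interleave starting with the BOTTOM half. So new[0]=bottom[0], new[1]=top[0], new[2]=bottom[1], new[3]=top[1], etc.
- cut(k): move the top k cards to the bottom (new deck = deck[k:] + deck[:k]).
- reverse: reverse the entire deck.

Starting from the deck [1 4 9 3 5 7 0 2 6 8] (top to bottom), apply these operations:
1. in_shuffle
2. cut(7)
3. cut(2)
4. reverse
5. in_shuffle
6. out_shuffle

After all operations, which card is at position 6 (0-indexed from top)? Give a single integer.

After op 1 (in_shuffle): [7 1 0 4 2 9 6 3 8 5]
After op 2 (cut(7)): [3 8 5 7 1 0 4 2 9 6]
After op 3 (cut(2)): [5 7 1 0 4 2 9 6 3 8]
After op 4 (reverse): [8 3 6 9 2 4 0 1 7 5]
After op 5 (in_shuffle): [4 8 0 3 1 6 7 9 5 2]
After op 6 (out_shuffle): [4 6 8 7 0 9 3 5 1 2]
Position 6: card 3.

Answer: 3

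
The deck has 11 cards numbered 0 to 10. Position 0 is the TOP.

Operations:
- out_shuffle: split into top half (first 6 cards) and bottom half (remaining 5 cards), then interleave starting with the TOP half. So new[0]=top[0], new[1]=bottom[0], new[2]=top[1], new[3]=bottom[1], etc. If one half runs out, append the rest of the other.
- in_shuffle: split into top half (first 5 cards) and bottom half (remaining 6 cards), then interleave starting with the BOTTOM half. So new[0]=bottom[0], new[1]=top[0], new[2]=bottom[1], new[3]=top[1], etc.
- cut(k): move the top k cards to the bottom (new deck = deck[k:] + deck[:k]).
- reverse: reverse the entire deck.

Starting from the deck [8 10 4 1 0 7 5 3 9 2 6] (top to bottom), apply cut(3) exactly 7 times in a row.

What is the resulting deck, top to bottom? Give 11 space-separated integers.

Answer: 6 8 10 4 1 0 7 5 3 9 2

Derivation:
After op 1 (cut(3)): [1 0 7 5 3 9 2 6 8 10 4]
After op 2 (cut(3)): [5 3 9 2 6 8 10 4 1 0 7]
After op 3 (cut(3)): [2 6 8 10 4 1 0 7 5 3 9]
After op 4 (cut(3)): [10 4 1 0 7 5 3 9 2 6 8]
After op 5 (cut(3)): [0 7 5 3 9 2 6 8 10 4 1]
After op 6 (cut(3)): [3 9 2 6 8 10 4 1 0 7 5]
After op 7 (cut(3)): [6 8 10 4 1 0 7 5 3 9 2]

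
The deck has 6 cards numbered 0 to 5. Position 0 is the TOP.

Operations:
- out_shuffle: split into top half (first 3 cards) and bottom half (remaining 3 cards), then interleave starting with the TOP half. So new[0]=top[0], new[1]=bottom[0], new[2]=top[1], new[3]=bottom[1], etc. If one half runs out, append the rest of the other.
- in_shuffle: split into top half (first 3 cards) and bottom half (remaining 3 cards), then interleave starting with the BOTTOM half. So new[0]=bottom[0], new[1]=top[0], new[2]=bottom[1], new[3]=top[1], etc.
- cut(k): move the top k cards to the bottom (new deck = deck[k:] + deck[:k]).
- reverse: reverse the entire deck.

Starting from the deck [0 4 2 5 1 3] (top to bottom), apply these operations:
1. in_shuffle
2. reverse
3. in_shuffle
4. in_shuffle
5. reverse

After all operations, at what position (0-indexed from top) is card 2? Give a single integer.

After op 1 (in_shuffle): [5 0 1 4 3 2]
After op 2 (reverse): [2 3 4 1 0 5]
After op 3 (in_shuffle): [1 2 0 3 5 4]
After op 4 (in_shuffle): [3 1 5 2 4 0]
After op 5 (reverse): [0 4 2 5 1 3]
Card 2 is at position 2.

Answer: 2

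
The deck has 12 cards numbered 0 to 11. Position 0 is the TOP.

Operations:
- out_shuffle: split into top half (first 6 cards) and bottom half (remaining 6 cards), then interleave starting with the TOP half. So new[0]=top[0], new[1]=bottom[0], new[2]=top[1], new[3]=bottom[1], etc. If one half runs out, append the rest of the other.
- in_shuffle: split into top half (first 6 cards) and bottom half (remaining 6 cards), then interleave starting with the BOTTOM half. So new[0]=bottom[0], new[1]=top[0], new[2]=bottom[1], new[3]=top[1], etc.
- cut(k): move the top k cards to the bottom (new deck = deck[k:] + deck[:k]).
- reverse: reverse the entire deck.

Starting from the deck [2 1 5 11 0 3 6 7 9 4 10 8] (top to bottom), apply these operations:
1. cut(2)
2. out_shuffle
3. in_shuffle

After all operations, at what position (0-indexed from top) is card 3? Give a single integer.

Answer: 0

Derivation:
After op 1 (cut(2)): [5 11 0 3 6 7 9 4 10 8 2 1]
After op 2 (out_shuffle): [5 9 11 4 0 10 3 8 6 2 7 1]
After op 3 (in_shuffle): [3 5 8 9 6 11 2 4 7 0 1 10]
Card 3 is at position 0.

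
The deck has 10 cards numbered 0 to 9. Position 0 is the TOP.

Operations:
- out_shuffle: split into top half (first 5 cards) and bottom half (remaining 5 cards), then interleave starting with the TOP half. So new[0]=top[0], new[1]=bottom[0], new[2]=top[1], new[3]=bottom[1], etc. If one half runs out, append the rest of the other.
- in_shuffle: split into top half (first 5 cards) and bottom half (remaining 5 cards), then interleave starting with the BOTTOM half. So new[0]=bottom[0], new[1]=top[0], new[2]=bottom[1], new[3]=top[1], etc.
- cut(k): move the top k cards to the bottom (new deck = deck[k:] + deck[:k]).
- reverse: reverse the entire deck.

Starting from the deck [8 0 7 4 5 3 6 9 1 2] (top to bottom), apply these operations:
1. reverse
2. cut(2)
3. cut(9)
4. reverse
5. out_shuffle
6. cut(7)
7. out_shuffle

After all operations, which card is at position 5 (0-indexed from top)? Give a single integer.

After op 1 (reverse): [2 1 9 6 3 5 4 7 0 8]
After op 2 (cut(2)): [9 6 3 5 4 7 0 8 2 1]
After op 3 (cut(9)): [1 9 6 3 5 4 7 0 8 2]
After op 4 (reverse): [2 8 0 7 4 5 3 6 9 1]
After op 5 (out_shuffle): [2 5 8 3 0 6 7 9 4 1]
After op 6 (cut(7)): [9 4 1 2 5 8 3 0 6 7]
After op 7 (out_shuffle): [9 8 4 3 1 0 2 6 5 7]
Position 5: card 0.

Answer: 0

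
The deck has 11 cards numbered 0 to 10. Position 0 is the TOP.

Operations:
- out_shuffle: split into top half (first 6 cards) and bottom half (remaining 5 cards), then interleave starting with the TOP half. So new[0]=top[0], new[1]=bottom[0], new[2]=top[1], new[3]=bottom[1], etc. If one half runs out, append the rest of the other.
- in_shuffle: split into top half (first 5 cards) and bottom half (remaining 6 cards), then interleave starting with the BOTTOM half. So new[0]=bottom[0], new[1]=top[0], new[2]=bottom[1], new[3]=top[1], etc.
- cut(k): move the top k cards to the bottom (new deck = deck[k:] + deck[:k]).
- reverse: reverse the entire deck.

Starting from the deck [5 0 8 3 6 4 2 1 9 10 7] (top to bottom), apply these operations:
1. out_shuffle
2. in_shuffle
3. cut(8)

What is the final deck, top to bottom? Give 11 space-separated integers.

After op 1 (out_shuffle): [5 2 0 1 8 9 3 10 6 7 4]
After op 2 (in_shuffle): [9 5 3 2 10 0 6 1 7 8 4]
After op 3 (cut(8)): [7 8 4 9 5 3 2 10 0 6 1]

Answer: 7 8 4 9 5 3 2 10 0 6 1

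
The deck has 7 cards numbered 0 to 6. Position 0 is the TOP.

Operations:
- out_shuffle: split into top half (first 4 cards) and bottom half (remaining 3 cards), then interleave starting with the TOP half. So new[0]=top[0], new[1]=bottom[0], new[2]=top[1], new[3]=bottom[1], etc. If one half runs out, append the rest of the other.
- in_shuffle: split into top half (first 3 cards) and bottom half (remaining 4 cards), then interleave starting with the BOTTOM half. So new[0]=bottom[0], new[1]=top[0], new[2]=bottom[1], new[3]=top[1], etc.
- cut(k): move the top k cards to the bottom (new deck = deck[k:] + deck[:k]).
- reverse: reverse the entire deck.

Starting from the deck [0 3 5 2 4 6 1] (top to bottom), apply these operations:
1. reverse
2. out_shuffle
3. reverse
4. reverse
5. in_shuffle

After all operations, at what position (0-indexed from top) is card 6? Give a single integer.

After op 1 (reverse): [1 6 4 2 5 3 0]
After op 2 (out_shuffle): [1 5 6 3 4 0 2]
After op 3 (reverse): [2 0 4 3 6 5 1]
After op 4 (reverse): [1 5 6 3 4 0 2]
After op 5 (in_shuffle): [3 1 4 5 0 6 2]
Card 6 is at position 5.

Answer: 5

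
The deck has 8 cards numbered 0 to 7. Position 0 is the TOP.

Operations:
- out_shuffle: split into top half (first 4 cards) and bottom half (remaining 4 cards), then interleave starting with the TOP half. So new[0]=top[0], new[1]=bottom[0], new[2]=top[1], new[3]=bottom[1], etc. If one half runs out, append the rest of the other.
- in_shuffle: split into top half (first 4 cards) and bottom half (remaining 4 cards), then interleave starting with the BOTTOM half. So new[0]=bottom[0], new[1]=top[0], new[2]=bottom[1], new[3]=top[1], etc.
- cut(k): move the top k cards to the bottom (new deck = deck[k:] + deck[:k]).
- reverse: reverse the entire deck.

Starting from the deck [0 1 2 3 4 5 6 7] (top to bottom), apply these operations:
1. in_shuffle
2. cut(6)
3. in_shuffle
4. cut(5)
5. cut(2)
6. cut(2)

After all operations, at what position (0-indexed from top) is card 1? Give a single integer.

Answer: 1

Derivation:
After op 1 (in_shuffle): [4 0 5 1 6 2 7 3]
After op 2 (cut(6)): [7 3 4 0 5 1 6 2]
After op 3 (in_shuffle): [5 7 1 3 6 4 2 0]
After op 4 (cut(5)): [4 2 0 5 7 1 3 6]
After op 5 (cut(2)): [0 5 7 1 3 6 4 2]
After op 6 (cut(2)): [7 1 3 6 4 2 0 5]
Card 1 is at position 1.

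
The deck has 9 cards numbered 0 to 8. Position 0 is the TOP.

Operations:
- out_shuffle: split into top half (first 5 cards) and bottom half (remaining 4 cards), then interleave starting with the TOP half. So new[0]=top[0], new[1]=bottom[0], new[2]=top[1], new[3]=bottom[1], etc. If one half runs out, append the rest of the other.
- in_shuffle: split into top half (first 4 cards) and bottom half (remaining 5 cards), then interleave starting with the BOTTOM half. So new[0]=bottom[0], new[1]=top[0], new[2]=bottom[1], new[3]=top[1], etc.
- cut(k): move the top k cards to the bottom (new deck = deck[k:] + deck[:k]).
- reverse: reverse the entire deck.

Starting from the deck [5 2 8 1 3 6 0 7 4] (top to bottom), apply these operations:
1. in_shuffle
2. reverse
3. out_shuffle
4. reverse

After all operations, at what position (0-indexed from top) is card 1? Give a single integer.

Answer: 6

Derivation:
After op 1 (in_shuffle): [3 5 6 2 0 8 7 1 4]
After op 2 (reverse): [4 1 7 8 0 2 6 5 3]
After op 3 (out_shuffle): [4 2 1 6 7 5 8 3 0]
After op 4 (reverse): [0 3 8 5 7 6 1 2 4]
Card 1 is at position 6.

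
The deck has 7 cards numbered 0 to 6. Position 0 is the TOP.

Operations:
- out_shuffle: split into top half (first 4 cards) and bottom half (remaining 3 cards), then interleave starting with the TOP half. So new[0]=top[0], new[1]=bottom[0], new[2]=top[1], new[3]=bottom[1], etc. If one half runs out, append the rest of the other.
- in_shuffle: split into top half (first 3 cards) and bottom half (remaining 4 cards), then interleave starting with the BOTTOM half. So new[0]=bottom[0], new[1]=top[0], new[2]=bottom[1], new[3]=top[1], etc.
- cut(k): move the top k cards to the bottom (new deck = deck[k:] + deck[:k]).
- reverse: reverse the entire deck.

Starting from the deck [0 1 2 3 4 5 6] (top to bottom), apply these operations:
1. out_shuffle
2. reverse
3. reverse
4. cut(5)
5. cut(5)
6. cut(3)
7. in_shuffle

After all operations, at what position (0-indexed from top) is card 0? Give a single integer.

After op 1 (out_shuffle): [0 4 1 5 2 6 3]
After op 2 (reverse): [3 6 2 5 1 4 0]
After op 3 (reverse): [0 4 1 5 2 6 3]
After op 4 (cut(5)): [6 3 0 4 1 5 2]
After op 5 (cut(5)): [5 2 6 3 0 4 1]
After op 6 (cut(3)): [3 0 4 1 5 2 6]
After op 7 (in_shuffle): [1 3 5 0 2 4 6]
Card 0 is at position 3.

Answer: 3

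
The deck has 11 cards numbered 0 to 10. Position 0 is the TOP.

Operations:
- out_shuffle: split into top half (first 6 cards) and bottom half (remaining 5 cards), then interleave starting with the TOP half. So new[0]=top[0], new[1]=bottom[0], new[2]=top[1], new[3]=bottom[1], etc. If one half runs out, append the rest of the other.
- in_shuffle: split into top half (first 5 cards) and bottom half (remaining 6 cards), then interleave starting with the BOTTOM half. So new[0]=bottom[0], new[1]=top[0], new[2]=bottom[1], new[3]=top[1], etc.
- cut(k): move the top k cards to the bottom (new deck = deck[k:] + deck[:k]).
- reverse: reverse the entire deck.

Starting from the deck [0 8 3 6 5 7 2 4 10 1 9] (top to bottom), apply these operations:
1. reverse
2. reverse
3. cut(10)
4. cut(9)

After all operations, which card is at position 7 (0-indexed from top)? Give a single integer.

Answer: 5

Derivation:
After op 1 (reverse): [9 1 10 4 2 7 5 6 3 8 0]
After op 2 (reverse): [0 8 3 6 5 7 2 4 10 1 9]
After op 3 (cut(10)): [9 0 8 3 6 5 7 2 4 10 1]
After op 4 (cut(9)): [10 1 9 0 8 3 6 5 7 2 4]
Position 7: card 5.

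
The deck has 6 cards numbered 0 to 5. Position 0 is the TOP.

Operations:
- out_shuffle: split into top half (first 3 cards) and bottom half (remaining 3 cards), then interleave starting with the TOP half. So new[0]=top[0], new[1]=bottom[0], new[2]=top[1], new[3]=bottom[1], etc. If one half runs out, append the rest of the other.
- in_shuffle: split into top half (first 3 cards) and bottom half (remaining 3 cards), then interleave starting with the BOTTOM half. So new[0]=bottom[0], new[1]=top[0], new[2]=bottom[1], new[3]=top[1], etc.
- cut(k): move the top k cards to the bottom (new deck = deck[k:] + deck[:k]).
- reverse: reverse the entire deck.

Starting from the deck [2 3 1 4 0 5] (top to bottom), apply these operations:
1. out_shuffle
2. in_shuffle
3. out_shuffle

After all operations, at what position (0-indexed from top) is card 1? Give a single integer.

After op 1 (out_shuffle): [2 4 3 0 1 5]
After op 2 (in_shuffle): [0 2 1 4 5 3]
After op 3 (out_shuffle): [0 4 2 5 1 3]
Card 1 is at position 4.

Answer: 4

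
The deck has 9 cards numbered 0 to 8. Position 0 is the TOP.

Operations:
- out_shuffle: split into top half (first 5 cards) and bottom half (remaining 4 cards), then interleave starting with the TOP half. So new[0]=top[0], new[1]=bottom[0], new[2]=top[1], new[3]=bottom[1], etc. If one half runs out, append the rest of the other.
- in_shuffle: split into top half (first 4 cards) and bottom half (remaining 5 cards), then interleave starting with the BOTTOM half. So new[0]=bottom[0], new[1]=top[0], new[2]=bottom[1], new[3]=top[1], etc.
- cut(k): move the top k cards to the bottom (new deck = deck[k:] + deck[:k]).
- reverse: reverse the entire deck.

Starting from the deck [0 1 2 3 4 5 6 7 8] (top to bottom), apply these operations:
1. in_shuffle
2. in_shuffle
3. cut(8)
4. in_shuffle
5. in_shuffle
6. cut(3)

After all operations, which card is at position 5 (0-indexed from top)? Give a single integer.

After op 1 (in_shuffle): [4 0 5 1 6 2 7 3 8]
After op 2 (in_shuffle): [6 4 2 0 7 5 3 1 8]
After op 3 (cut(8)): [8 6 4 2 0 7 5 3 1]
After op 4 (in_shuffle): [0 8 7 6 5 4 3 2 1]
After op 5 (in_shuffle): [5 0 4 8 3 7 2 6 1]
After op 6 (cut(3)): [8 3 7 2 6 1 5 0 4]
Position 5: card 1.

Answer: 1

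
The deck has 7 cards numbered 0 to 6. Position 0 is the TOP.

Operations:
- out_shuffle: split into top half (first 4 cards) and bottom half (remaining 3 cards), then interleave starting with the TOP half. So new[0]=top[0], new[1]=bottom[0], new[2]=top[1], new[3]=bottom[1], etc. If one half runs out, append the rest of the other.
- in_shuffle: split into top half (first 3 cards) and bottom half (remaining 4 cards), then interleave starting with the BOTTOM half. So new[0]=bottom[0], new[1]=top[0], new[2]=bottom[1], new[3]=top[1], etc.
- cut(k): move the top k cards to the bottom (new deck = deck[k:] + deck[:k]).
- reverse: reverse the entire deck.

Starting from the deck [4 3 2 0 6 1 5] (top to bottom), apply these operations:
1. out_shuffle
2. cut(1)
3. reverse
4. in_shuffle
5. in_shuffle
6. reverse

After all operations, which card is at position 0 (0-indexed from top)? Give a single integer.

Answer: 6

Derivation:
After op 1 (out_shuffle): [4 6 3 1 2 5 0]
After op 2 (cut(1)): [6 3 1 2 5 0 4]
After op 3 (reverse): [4 0 5 2 1 3 6]
After op 4 (in_shuffle): [2 4 1 0 3 5 6]
After op 5 (in_shuffle): [0 2 3 4 5 1 6]
After op 6 (reverse): [6 1 5 4 3 2 0]
Position 0: card 6.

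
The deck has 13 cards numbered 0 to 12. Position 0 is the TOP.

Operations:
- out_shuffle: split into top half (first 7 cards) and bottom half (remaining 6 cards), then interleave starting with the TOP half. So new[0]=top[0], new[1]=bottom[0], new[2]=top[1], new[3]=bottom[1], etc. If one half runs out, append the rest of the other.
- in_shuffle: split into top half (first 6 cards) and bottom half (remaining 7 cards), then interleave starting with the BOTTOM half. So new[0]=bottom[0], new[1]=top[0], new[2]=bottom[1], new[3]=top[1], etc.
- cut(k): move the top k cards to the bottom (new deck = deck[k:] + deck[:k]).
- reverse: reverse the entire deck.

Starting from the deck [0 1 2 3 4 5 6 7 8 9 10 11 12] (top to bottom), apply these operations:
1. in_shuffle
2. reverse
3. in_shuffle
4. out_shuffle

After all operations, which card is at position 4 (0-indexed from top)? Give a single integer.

After op 1 (in_shuffle): [6 0 7 1 8 2 9 3 10 4 11 5 12]
After op 2 (reverse): [12 5 11 4 10 3 9 2 8 1 7 0 6]
After op 3 (in_shuffle): [9 12 2 5 8 11 1 4 7 10 0 3 6]
After op 4 (out_shuffle): [9 4 12 7 2 10 5 0 8 3 11 6 1]
Position 4: card 2.

Answer: 2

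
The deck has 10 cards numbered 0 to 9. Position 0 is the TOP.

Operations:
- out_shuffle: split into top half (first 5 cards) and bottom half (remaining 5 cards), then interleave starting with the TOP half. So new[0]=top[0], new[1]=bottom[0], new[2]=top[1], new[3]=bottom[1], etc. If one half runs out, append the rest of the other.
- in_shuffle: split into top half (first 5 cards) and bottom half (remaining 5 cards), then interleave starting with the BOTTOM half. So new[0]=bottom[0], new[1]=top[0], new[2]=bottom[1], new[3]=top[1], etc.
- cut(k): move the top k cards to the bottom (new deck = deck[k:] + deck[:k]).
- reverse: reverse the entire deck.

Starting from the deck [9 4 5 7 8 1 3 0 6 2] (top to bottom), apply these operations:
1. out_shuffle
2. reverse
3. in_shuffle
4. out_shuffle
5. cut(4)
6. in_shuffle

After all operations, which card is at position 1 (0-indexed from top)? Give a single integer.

After op 1 (out_shuffle): [9 1 4 3 5 0 7 6 8 2]
After op 2 (reverse): [2 8 6 7 0 5 3 4 1 9]
After op 3 (in_shuffle): [5 2 3 8 4 6 1 7 9 0]
After op 4 (out_shuffle): [5 6 2 1 3 7 8 9 4 0]
After op 5 (cut(4)): [3 7 8 9 4 0 5 6 2 1]
After op 6 (in_shuffle): [0 3 5 7 6 8 2 9 1 4]
Position 1: card 3.

Answer: 3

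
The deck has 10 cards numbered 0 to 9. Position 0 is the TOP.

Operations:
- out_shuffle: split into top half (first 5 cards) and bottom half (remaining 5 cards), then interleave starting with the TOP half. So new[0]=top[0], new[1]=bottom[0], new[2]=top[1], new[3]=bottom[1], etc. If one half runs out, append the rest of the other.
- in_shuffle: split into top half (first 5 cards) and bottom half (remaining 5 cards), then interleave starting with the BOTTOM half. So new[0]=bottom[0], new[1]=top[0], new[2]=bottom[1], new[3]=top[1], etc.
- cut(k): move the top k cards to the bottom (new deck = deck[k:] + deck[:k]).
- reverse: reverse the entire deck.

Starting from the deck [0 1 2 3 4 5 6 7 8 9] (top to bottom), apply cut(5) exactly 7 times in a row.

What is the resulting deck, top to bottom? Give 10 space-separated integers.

After op 1 (cut(5)): [5 6 7 8 9 0 1 2 3 4]
After op 2 (cut(5)): [0 1 2 3 4 5 6 7 8 9]
After op 3 (cut(5)): [5 6 7 8 9 0 1 2 3 4]
After op 4 (cut(5)): [0 1 2 3 4 5 6 7 8 9]
After op 5 (cut(5)): [5 6 7 8 9 0 1 2 3 4]
After op 6 (cut(5)): [0 1 2 3 4 5 6 7 8 9]
After op 7 (cut(5)): [5 6 7 8 9 0 1 2 3 4]

Answer: 5 6 7 8 9 0 1 2 3 4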